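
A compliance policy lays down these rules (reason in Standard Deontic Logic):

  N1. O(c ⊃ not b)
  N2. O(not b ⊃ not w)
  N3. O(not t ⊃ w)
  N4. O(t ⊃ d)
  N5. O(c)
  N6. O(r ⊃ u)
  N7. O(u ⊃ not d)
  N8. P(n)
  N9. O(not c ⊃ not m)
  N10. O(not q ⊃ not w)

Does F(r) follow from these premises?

Yes

Premise 5 gives O(c).
From O(c) and premise 1, O(c ⊃ not b), we obtain O(not b).
From O(not b) and premise 2, O(not b ⊃ not w), we obtain O(not w).
Premise 3, O(not t ⊃ w), contraposes to O(not w ⊃ t); with O(not w) we get O(t).
Applying K to premise 4 (O(t ⊃ d)) and O(t) yields O(d).
Premise 7 is O(u ⊃ not d); contrapositively O(d ⊃ not u). Since O(d) holds, K gives O(not u).
Premise 6 is O(r ⊃ u); contrapositively O(not u ⊃ not r). Since O(not u) holds, K gives O(not r).
Premises 8, 9, 10 do not contribute to this derivation.
So O(not r) holds, i.e. F(r). The claim follows.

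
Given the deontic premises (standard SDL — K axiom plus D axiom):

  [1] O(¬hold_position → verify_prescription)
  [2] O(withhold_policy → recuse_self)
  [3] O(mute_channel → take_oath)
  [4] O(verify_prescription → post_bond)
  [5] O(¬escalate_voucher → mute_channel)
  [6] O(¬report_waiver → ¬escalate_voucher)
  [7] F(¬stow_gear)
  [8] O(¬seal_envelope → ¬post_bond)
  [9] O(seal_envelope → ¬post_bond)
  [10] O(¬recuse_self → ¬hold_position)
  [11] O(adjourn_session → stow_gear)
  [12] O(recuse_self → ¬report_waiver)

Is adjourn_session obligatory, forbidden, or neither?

Neither

Premise 11 is O(adjourn_session → stow_gear); even if O(stow_gear) held, inferring O(adjourn_session) would be affirming the consequent — invalid.
No premise or chain of K-axiom applications forces O(adjourn_session), and none forces O(¬adjourn_session). So adjourn_session is neither obligatory nor forbidden under these norms.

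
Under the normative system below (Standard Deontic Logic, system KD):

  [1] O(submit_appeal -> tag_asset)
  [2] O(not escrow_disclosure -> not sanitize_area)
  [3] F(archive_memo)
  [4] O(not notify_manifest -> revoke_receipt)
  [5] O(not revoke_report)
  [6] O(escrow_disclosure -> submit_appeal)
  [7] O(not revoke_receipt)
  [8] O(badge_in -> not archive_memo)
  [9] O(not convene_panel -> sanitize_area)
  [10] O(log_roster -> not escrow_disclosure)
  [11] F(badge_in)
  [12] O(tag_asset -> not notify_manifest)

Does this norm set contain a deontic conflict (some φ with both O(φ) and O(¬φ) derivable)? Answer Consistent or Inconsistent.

Premise 8 is O(badge_in -> not archive_memo); even if O(not archive_memo) held, inferring O(badge_in) would be affirming the consequent — invalid.
So O(badge_in) is not derivable, and the apparent clash with O(not badge_in) does not arise.
A world satisfying every obligation exists (e.g. archive_memo=false, badge_in=false, convene_panel=true, escrow_disclosure=false, log_roster=false, notify_manifest=true, revoke_receipt=false, revoke_report=false, sanitize_area=false, submit_appeal=false, tag_asset=false); no atom is both obligatory and forbidden, so the set is consistent.

Consistent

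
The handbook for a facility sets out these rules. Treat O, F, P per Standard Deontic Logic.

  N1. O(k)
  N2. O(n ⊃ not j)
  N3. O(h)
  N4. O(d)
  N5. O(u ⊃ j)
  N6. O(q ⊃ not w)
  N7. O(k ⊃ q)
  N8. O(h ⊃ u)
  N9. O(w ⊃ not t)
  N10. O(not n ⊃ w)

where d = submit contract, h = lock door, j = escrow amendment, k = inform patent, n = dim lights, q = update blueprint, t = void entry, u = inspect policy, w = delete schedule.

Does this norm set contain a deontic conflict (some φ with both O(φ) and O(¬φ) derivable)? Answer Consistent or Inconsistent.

Premise 1 states O(k) outright.
With premise 7, O(k ⊃ q), the K-axiom yields O(q).
From O(q) and premise 6, O(q ⊃ not w), we obtain O(not w).
Premise 10, O(not n ⊃ w), contraposes to O(not w ⊃ n); with O(not w) we get O(n).
Applying K to premise 2 (O(n ⊃ not j)) and O(n) yields O(not j).
The contrapositive of premise 5 (O(u ⊃ j)) is O(not j ⊃ not u), and O(not j) is already established, so O(not u).
The contrapositive of premise 8 (O(h ⊃ u)) is O(not u ⊃ not h), and O(not u) is already established, so O(not h).
But premise 3 directly asserts O(h).
We now have both O(not h) and O(h) — h is simultaneously obligatory and forbidden, violating the D-axiom.

Inconsistent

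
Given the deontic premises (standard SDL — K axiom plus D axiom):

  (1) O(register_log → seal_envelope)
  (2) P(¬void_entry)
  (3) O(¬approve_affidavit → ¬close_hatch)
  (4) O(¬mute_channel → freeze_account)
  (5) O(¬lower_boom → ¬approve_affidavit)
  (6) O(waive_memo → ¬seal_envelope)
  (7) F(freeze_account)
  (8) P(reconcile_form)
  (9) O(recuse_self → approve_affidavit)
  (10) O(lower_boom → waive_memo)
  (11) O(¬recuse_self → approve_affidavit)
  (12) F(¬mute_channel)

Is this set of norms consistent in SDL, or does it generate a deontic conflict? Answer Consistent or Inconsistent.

Premise 4 is O(¬mute_channel → freeze_account), but O(¬mute_channel) is not derivable from the premises, so it does not yield O(freeze_account).
So O(freeze_account) is not derivable, and the apparent clash with O(¬freeze_account) does not arise.
A world satisfying every obligation exists (e.g. approve_affidavit=true, close_hatch=false, freeze_account=false, lower_boom=true, mute_channel=true, reconcile_form=false, recuse_self=false, register_log=false, seal_envelope=false, void_entry=false, waive_memo=true); no atom is both obligatory and forbidden, so the set is consistent.

Consistent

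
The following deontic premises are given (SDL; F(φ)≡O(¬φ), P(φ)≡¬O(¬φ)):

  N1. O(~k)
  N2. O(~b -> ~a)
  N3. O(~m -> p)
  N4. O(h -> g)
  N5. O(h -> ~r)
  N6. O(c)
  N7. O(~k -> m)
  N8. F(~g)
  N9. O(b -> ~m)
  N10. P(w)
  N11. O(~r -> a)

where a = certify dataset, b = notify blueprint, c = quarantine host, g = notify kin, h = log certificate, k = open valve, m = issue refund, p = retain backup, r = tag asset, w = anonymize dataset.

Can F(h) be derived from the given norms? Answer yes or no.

Premise 1 gives O(~k).
From O(~k) and premise 7, O(~k -> m), we obtain O(m).
Premise 9, O(b -> ~m), contraposes to O(m -> ~b); with O(m) we get O(~b).
Premise 2 is O(~b -> ~a); since O(~b), deontic closure gives O(~a).
The contrapositive of premise 11 (O(~r -> a)) is O(~a -> r), and O(~a) is already established, so O(r).
Premise 5 is O(h -> ~r); contrapositively O(r -> ~h). Since O(r) holds, K gives O(~h).
Premises 3, 4, 6, 8, 10 do not contribute to this derivation.
So O(~h) holds, i.e. F(h). The claim follows.

Yes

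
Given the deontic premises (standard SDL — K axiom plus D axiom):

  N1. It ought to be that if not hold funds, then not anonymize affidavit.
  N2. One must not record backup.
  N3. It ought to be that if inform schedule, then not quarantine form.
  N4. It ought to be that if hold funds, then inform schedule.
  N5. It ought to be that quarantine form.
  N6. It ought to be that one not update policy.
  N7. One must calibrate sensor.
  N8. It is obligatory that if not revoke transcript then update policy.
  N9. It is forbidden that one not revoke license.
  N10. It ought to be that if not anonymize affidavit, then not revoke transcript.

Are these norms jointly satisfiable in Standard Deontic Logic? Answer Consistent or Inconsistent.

Premise 6 states O(¬update_policy) outright.
Premise 8 is O(¬revoke_transcript → update_policy); contrapositively O(¬update_policy → revoke_transcript). Since O(¬update_policy) holds, K gives O(revoke_transcript).
The contrapositive of premise 10 (O(¬anonymize_affidavit → ¬revoke_transcript)) is O(revoke_transcript → anonymize_affidavit), and O(revoke_transcript) is already established, so O(anonymize_affidavit).
Premise 1 is O(¬hold_funds → ¬anonymize_affidavit); contrapositively O(anonymize_affidavit → hold_funds). Since O(anonymize_affidavit) holds, K gives O(hold_funds).
Premise 4 is O(hold_funds → inform_schedule); since O(hold_funds), deontic closure gives O(inform_schedule).
From O(inform_schedule) and premise 3, O(inform_schedule → ¬quarantine_form), we obtain O(¬quarantine_form).
But premise 5 directly asserts O(quarantine_form).
We now have both O(¬quarantine_form) and O(quarantine_form) — quarantine_form is simultaneously obligatory and forbidden, violating the D-axiom.

Inconsistent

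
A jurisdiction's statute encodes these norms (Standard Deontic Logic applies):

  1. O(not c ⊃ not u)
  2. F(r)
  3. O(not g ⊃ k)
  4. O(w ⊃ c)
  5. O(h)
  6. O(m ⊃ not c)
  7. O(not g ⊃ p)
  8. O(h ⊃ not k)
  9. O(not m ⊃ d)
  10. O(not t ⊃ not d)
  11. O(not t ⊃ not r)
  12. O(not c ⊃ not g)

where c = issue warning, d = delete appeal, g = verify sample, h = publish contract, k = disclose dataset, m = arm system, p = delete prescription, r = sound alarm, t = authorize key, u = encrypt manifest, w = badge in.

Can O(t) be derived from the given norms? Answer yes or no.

Yes

Premise 5 states O(h) outright.
From O(h) and premise 8, O(h ⊃ not k), we obtain O(not k).
Premise 3 is O(not g ⊃ k); contrapositively O(not k ⊃ g). Since O(not k) holds, K gives O(g).
The contrapositive of premise 12 (O(not c ⊃ not g)) is O(g ⊃ c), and O(g) is already established, so O(c).
Premise 6 is O(m ⊃ not c); contrapositively O(c ⊃ not m). Since O(c) holds, K gives O(not m).
From O(not m) and premise 9, O(not m ⊃ d), we obtain O(d).
Premise 10, O(not t ⊃ not d), contraposes to O(d ⊃ t); with O(d) we get O(t).
Premises 1, 2, 4, 7, 11 do not contribute to this derivation.
So O(t) follows.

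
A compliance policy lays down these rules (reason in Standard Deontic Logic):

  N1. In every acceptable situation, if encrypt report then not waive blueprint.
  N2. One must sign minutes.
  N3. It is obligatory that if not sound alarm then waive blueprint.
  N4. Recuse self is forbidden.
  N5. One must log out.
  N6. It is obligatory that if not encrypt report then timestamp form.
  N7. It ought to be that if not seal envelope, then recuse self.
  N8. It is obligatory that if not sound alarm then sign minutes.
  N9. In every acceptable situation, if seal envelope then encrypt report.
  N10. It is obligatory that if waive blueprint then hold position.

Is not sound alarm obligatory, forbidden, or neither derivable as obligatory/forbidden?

Forbidden

Premise 4 is F(recuse_self), i.e. O(¬recuse_self).
Premise 7, O(¬seal_envelope → recuse_self), contraposes to O(¬recuse_self → seal_envelope); with O(¬recuse_self) we get O(seal_envelope).
Applying K to premise 9 (O(seal_envelope → encrypt_report)) and O(seal_envelope) yields O(encrypt_report).
Premise 1 is O(encrypt_report → ¬waive_blueprint); since O(encrypt_report), deontic closure gives O(¬waive_blueprint).
Premise 3, O(¬sound_alarm → waive_blueprint), contraposes to O(¬waive_blueprint → sound_alarm); with O(¬waive_blueprint) we get O(sound_alarm).
Premises 2, 5, 6, 8, 10 do not contribute to this derivation.
Thus O(sound_alarm), which is F(¬sound_alarm): ¬sound_alarm is forbidden.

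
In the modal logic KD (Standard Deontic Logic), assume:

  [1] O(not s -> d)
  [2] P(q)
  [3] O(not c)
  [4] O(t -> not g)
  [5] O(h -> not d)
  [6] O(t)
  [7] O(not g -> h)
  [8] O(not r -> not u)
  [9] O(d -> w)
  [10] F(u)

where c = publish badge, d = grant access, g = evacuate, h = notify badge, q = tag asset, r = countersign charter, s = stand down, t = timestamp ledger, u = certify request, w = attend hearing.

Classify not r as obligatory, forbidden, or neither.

Premise 8 is O(not r -> not u); even if O(not u) held, inferring O(not r) would be affirming the consequent — invalid.
No premise or chain of K-axiom applications forces O(not r), and none forces O(r). So not r is neither obligatory nor forbidden under these norms.

Neither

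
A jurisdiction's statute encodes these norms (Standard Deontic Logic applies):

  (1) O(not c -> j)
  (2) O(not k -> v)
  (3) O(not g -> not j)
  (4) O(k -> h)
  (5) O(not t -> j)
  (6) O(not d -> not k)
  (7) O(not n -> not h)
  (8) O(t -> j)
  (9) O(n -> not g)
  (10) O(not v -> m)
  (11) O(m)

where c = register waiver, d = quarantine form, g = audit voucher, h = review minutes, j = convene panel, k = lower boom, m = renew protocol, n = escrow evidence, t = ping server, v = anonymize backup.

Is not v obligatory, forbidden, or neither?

By case analysis on not t: premise 5 gives O(not t -> j) and premise 8 gives O(t -> j), so O(j) either way.
The contrapositive of premise 3 (O(not g -> not j)) is O(j -> g), and O(j) is already established, so O(g).
Premise 9 is O(n -> not g); contrapositively O(g -> not n). Since O(g) holds, K gives O(not n).
Applying K to premise 7 (O(not n -> not h)) and O(not n) yields O(not h).
The contrapositive of premise 4 (O(k -> h)) is O(not h -> not k), and O(not h) is already established, so O(not k).
From O(not k) and premise 2, O(not k -> v), we obtain O(v).
Premises 1, 6, 10, 11 do not contribute to this derivation.
Thus O(v), which is F(not v): not v is forbidden.

Forbidden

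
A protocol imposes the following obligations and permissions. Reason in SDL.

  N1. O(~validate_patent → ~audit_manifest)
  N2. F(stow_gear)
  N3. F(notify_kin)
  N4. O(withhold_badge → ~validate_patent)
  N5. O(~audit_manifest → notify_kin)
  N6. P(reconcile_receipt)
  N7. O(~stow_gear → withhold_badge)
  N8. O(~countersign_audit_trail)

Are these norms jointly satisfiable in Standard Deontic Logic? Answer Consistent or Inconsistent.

Inconsistent

Premise 3, F(notify_kin), is equivalent to O(~notify_kin).
Premise 5, O(~audit_manifest → notify_kin), contraposes to O(~notify_kin → audit_manifest); with O(~notify_kin) we get O(audit_manifest).
Premise 1, O(~validate_patent → ~audit_manifest), contraposes to O(audit_manifest → validate_patent); with O(audit_manifest) we get O(validate_patent).
The contrapositive of premise 4 (O(withhold_badge → ~validate_patent)) is O(validate_patent → ~withhold_badge), and O(validate_patent) is already established, so O(~withhold_badge).
The contrapositive of premise 7 (O(~stow_gear → withhold_badge)) is O(~withhold_badge → stow_gear), and O(~withhold_badge) is already established, so O(stow_gear).
However, F(stow_gear) at premise 2 amounts to O(~stow_gear).
We now have both O(stow_gear) and O(~stow_gear) — stow_gear is simultaneously obligatory and forbidden, violating the D-axiom.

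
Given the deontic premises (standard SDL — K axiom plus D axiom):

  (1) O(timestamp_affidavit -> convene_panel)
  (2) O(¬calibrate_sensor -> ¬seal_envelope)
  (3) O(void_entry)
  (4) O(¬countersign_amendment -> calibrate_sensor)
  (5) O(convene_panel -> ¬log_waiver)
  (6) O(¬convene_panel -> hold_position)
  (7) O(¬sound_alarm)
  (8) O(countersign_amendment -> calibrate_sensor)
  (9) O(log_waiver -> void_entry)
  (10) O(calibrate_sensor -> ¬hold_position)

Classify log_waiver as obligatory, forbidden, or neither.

Premises 4 and 8 cover both cases: O(¬countersign_amendment -> calibrate_sensor) and O(countersign_amendment -> calibrate_sensor). Since ¬countersign_amendment ∨ countersign_amendment is a tautology, O(calibrate_sensor) follows.
Applying K to premise 10 (O(calibrate_sensor -> ¬hold_position)) and O(calibrate_sensor) yields O(¬hold_position).
Premise 6 is O(¬convene_panel -> hold_position); contrapositively O(¬hold_position -> convene_panel). Since O(¬hold_position) holds, K gives O(convene_panel).
Applying K to premise 5 (O(convene_panel -> ¬log_waiver)) and O(convene_panel) yields O(¬log_waiver).
Premises 1, 2, 3, 7, 9 do not contribute to this derivation.
Thus O(¬log_waiver), which is F(log_waiver): log_waiver is forbidden.

Forbidden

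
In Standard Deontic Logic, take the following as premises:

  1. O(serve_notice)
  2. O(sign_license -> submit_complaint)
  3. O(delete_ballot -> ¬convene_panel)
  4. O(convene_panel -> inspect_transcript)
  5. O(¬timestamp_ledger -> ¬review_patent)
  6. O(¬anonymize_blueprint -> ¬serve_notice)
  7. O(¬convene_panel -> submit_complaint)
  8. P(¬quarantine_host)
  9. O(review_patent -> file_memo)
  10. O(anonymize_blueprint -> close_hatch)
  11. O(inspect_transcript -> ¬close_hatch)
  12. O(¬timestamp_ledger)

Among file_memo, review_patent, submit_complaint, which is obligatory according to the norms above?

submit_complaint

Premise 1 gives O(serve_notice).
Premise 6 is O(¬anonymize_blueprint -> ¬serve_notice); contrapositively O(serve_notice -> anonymize_blueprint). Since O(serve_notice) holds, K gives O(anonymize_blueprint).
Premise 10 is O(anonymize_blueprint -> close_hatch); since O(anonymize_blueprint), deontic closure gives O(close_hatch).
Premise 11 is O(inspect_transcript -> ¬close_hatch); contrapositively O(close_hatch -> ¬inspect_transcript). Since O(close_hatch) holds, K gives O(¬inspect_transcript).
Premise 4, O(convene_panel -> inspect_transcript), contraposes to O(¬inspect_transcript -> ¬convene_panel); with O(¬inspect_transcript) we get O(¬convene_panel).
Premise 7 is O(¬convene_panel -> submit_complaint); since O(¬convene_panel), deontic closure gives O(submit_complaint).
So O(submit_complaint) holds — submit_complaint is obligatory. None of the other listed options is made obligatory by any chain of premises.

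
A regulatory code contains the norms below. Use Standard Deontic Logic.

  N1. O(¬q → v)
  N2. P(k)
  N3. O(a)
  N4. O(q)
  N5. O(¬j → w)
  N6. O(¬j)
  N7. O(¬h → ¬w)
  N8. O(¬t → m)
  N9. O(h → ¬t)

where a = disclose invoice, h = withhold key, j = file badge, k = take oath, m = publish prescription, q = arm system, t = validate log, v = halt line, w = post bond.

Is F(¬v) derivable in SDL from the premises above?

No

Premise 1 is O(¬q → v), but O(¬q) is not derivable from the premises, so it does not yield O(v).
No other premise forces O(v). An ideal world satisfying every premise can still have ¬v true, so F(¬v) is not derivable.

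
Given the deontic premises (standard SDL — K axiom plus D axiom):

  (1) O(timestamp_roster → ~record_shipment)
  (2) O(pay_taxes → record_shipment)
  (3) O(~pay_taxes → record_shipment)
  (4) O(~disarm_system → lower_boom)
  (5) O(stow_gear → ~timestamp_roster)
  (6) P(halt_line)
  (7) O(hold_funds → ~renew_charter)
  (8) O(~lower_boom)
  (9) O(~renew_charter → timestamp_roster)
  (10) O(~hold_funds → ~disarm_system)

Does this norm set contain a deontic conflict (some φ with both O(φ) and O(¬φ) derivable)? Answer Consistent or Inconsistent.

Inconsistent

Premises 2 and 3 are O(pay_taxes → record_shipment) and O(~pay_taxes → record_shipment); every ideal world satisfies pay_taxes or ~pay_taxes, so in either case record_shipment holds — hence O(record_shipment).
The contrapositive of premise 1 (O(timestamp_roster → ~record_shipment)) is O(record_shipment → ~timestamp_roster), and O(record_shipment) is already established, so O(~timestamp_roster).
The contrapositive of premise 9 (O(~renew_charter → timestamp_roster)) is O(~timestamp_roster → renew_charter), and O(~timestamp_roster) is already established, so O(renew_charter).
Premise 7 is O(hold_funds → ~renew_charter); contrapositively O(renew_charter → ~hold_funds). Since O(renew_charter) holds, K gives O(~hold_funds).
From O(~hold_funds) and premise 10, O(~hold_funds → ~disarm_system), we obtain O(~disarm_system).
Applying K to premise 4 (O(~disarm_system → lower_boom)) and O(~disarm_system) yields O(lower_boom).
However, premise 8 gives O(~lower_boom).
We now have both O(lower_boom) and O(~lower_boom) — lower_boom is simultaneously obligatory and forbidden, violating the D-axiom.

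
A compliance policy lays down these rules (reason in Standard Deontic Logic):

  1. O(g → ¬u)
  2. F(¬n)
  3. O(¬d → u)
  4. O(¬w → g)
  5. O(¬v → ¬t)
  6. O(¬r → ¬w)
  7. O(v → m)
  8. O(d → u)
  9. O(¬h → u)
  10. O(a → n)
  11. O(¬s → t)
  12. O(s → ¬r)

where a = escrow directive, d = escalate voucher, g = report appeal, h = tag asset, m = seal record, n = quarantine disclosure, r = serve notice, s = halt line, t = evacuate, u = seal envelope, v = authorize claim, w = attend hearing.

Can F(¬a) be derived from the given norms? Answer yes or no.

No

Premise 10 is O(a → n); even if O(n) held, inferring O(a) would be affirming the consequent — invalid.
No other premise forces O(a). An ideal world satisfying every premise can still have ¬a true, so F(¬a) is not derivable.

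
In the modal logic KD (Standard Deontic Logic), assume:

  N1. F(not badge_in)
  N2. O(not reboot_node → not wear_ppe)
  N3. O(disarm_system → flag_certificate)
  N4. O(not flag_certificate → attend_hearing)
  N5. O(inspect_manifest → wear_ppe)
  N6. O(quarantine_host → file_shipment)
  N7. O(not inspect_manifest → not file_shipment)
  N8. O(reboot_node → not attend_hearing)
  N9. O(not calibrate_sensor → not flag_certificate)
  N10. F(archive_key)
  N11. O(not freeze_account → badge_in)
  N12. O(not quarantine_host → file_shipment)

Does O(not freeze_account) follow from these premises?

Premise 11 is O(not freeze_account → badge_in); even if O(badge_in) held, inferring O(not freeze_account) would be affirming the consequent — invalid.
No other premise forces O(not freeze_account). An ideal world satisfying every premise can still have not freeze_account false, so O(not freeze_account) is not derivable.

No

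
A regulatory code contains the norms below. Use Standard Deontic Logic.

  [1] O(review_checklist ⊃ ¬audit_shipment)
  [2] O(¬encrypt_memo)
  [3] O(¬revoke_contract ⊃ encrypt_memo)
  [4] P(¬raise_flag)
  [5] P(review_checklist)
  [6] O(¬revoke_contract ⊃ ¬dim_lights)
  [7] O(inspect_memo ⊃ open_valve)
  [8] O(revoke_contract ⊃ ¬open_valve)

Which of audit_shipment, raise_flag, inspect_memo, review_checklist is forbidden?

From premise 2 we have O(¬encrypt_memo).
Premise 3 is O(¬revoke_contract ⊃ encrypt_memo); contrapositively O(¬encrypt_memo ⊃ revoke_contract). Since O(¬encrypt_memo) holds, K gives O(revoke_contract).
Premise 8 is O(revoke_contract ⊃ ¬open_valve); since O(revoke_contract), deontic closure gives O(¬open_valve).
Premise 7 is O(inspect_memo ⊃ open_valve); contrapositively O(¬open_valve ⊃ ¬inspect_memo). Since O(¬open_valve) holds, K gives O(¬inspect_memo).
So O(¬inspect_memo) holds, i.e. inspect_memo is forbidden. None of the other listed options is forbidden under the premises.

inspect_memo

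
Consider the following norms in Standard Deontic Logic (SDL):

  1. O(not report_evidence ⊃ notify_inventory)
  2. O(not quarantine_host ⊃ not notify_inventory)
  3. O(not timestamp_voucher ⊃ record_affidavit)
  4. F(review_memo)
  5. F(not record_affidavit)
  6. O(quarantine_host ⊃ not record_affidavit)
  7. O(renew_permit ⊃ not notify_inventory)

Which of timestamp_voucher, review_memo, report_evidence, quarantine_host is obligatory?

Premise 5, F(not record_affidavit), is equivalent to O(record_affidavit).
The contrapositive of premise 6 (O(quarantine_host ⊃ not record_affidavit)) is O(record_affidavit ⊃ not quarantine_host), and O(record_affidavit) is already established, so O(not quarantine_host).
Applying K to premise 2 (O(not quarantine_host ⊃ not notify_inventory)) and O(not quarantine_host) yields O(not notify_inventory).
Premise 1 is O(not report_evidence ⊃ notify_inventory); contrapositively O(not notify_inventory ⊃ report_evidence). Since O(not notify_inventory) holds, K gives O(report_evidence).
So O(report_evidence) holds — report_evidence is obligatory. None of the other listed options is made obligatory by any chain of premises.

report_evidence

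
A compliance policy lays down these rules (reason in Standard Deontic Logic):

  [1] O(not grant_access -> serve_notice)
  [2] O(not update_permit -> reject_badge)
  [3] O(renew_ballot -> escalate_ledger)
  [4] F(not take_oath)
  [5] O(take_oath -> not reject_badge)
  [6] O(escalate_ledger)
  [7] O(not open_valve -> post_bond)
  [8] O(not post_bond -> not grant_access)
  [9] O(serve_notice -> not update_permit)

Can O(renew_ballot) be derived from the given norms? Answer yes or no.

Premise 3 is O(renew_ballot -> escalate_ledger); even if O(escalate_ledger) held, inferring O(renew_ballot) would be affirming the consequent — invalid.
No other premise forces O(renew_ballot). An ideal world satisfying every premise can still have renew_ballot false, so O(renew_ballot) is not derivable.

No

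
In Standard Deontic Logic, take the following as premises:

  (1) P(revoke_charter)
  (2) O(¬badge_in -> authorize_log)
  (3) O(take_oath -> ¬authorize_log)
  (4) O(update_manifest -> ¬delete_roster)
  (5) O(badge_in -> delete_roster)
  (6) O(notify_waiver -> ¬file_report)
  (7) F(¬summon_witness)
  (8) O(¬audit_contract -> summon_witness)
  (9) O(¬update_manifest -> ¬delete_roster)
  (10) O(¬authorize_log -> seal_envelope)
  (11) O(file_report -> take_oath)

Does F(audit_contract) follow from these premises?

No

Premise 8 is O(¬audit_contract -> summon_witness); even if O(summon_witness) held, inferring O(¬audit_contract) would be affirming the consequent — invalid.
No other premise forces O(¬audit_contract). An ideal world satisfying every premise can still have audit_contract true, so F(audit_contract) is not derivable.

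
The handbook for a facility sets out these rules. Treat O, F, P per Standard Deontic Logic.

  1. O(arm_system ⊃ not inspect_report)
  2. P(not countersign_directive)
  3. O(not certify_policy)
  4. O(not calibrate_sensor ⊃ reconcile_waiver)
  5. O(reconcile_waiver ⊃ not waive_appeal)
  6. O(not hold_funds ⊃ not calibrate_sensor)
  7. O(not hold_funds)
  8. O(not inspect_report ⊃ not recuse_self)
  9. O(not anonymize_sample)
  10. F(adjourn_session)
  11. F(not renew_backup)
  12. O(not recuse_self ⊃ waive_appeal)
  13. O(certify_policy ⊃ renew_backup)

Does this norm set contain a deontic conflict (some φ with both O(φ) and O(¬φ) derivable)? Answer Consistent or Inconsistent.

Premise 13 is O(certify_policy ⊃ renew_backup); even if O(renew_backup) held, inferring O(certify_policy) would be affirming the consequent — invalid.
So O(certify_policy) is not derivable, and the apparent clash with O(not certify_policy) does not arise.
A world satisfying every obligation exists (e.g. adjourn_session=false, anonymize_sample=false, arm_system=false, calibrate_sensor=false, certify_policy=false, countersign_directive=false, hold_funds=false, inspect_report=true, reconcile_waiver=true, recuse_self=true, renew_backup=true, waive_appeal=false); no atom is both obligatory and forbidden, so the set is consistent.

Consistent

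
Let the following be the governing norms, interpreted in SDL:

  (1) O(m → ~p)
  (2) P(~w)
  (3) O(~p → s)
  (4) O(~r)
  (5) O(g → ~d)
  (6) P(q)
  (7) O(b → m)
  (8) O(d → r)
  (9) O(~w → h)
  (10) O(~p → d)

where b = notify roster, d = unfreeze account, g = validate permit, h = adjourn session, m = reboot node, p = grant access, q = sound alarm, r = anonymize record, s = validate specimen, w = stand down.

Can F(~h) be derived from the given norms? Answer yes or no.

No

Premise 9 is O(~w → h), but O(~w) is not derivable from the premises (the permission P(~w) asserts only ~O(w), not O(~w)), so it does not yield O(h).
No other premise forces O(h). An ideal world satisfying every premise can still have ~h true, so F(~h) is not derivable.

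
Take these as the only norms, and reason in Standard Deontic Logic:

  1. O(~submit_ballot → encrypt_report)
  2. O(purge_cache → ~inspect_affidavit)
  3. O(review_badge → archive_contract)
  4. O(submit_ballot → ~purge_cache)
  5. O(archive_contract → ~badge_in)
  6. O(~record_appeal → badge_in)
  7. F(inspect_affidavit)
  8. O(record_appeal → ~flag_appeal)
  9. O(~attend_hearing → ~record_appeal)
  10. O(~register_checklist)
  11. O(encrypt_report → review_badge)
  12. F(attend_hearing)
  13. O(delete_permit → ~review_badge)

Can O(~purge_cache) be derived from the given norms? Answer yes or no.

F(attend_hearing) at premise 12 means O(~attend_hearing).
With premise 9, O(~attend_hearing → ~record_appeal), the K-axiom yields O(~record_appeal).
From O(~record_appeal) and premise 6, O(~record_appeal → badge_in), we obtain O(badge_in).
The contrapositive of premise 5 (O(archive_contract → ~badge_in)) is O(badge_in → ~archive_contract), and O(badge_in) is already established, so O(~archive_contract).
The contrapositive of premise 3 (O(review_badge → archive_contract)) is O(~archive_contract → ~review_badge), and O(~archive_contract) is already established, so O(~review_badge).
Premise 11 is O(encrypt_report → review_badge); contrapositively O(~review_badge → ~encrypt_report). Since O(~review_badge) holds, K gives O(~encrypt_report).
The contrapositive of premise 1 (O(~submit_ballot → encrypt_report)) is O(~encrypt_report → submit_ballot), and O(~encrypt_report) is already established, so O(submit_ballot).
Premise 4 is O(submit_ballot → ~purge_cache); since O(submit_ballot), deontic closure gives O(~purge_cache).
Premises 2, 7, 8, 10, 13 do not contribute to this derivation.
So O(~purge_cache) follows.

Yes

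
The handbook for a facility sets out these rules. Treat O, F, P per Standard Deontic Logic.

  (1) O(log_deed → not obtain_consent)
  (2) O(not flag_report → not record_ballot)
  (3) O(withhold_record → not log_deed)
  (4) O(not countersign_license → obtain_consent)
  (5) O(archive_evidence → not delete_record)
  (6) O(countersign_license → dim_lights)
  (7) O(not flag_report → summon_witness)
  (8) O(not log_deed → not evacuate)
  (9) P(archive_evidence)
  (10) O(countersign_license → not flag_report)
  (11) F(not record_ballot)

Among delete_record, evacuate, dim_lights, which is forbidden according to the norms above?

F(not record_ballot) at premise 11 means O(record_ballot).
Premise 2, O(not flag_report → not record_ballot), contraposes to O(record_ballot → flag_report); with O(record_ballot) we get O(flag_report).
Premise 10 is O(countersign_license → not flag_report); contrapositively O(flag_report → not countersign_license). Since O(flag_report) holds, K gives O(not countersign_license).
Premise 4 is O(not countersign_license → obtain_consent); since O(not countersign_license), deontic closure gives O(obtain_consent).
The contrapositive of premise 1 (O(log_deed → not obtain_consent)) is O(obtain_consent → not log_deed), and O(obtain_consent) is already established, so O(not log_deed).
With premise 8, O(not log_deed → not evacuate), the K-axiom yields O(not evacuate).
So O(not evacuate) holds, i.e. evacuate is forbidden. None of the other listed options is forbidden under the premises.

evacuate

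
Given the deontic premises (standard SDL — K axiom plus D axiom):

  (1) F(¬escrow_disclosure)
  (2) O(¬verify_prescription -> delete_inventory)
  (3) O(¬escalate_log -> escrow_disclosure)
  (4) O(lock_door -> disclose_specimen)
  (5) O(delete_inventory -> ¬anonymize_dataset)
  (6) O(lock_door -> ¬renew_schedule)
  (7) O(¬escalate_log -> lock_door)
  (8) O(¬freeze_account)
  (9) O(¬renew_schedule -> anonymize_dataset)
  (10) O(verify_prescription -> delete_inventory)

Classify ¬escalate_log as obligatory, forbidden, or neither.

Forbidden

Premises 2 and 10 cover both cases: O(¬verify_prescription -> delete_inventory) and O(verify_prescription -> delete_inventory). Since ¬verify_prescription ∨ verify_prescription is a tautology, O(delete_inventory) follows.
From O(delete_inventory) and premise 5, O(delete_inventory -> ¬anonymize_dataset), we obtain O(¬anonymize_dataset).
The contrapositive of premise 9 (O(¬renew_schedule -> anonymize_dataset)) is O(¬anonymize_dataset -> renew_schedule), and O(¬anonymize_dataset) is already established, so O(renew_schedule).
Premise 6 is O(lock_door -> ¬renew_schedule); contrapositively O(renew_schedule -> ¬lock_door). Since O(renew_schedule) holds, K gives O(¬lock_door).
Premise 7 is O(¬escalate_log -> lock_door); contrapositively O(¬lock_door -> escalate_log). Since O(¬lock_door) holds, K gives O(escalate_log).
Premises 1, 3, 4, 8 do not contribute to this derivation.
Thus O(escalate_log), which is F(¬escalate_log): ¬escalate_log is forbidden.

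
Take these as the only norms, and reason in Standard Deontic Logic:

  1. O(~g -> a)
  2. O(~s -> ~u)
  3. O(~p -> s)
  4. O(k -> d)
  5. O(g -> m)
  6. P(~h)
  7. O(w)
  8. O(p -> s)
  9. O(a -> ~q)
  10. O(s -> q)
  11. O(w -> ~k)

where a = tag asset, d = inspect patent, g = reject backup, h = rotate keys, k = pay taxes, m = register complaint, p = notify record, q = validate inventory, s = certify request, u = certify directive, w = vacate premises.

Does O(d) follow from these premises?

Premise 4 is O(k -> d), but O(k) is not derivable from the premises, so it does not yield O(d).
No other premise forces O(d). An ideal world satisfying every premise can still have d false, so O(d) is not derivable.

No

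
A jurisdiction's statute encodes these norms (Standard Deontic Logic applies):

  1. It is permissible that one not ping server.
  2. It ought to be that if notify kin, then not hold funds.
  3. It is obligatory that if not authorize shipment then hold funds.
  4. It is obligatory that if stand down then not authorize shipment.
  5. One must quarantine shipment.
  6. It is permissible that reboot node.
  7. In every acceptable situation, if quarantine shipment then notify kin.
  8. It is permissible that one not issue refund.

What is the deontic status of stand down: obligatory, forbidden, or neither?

From premise 5 we have O(quarantine_shipment).
From O(quarantine_shipment) and premise 7, O(quarantine_shipment → notify_kin), we obtain O(notify_kin).
From O(notify_kin) and premise 2, O(notify_kin → ¬hold_funds), we obtain O(¬hold_funds).
Premise 3, O(¬authorize_shipment → hold_funds), contraposes to O(¬hold_funds → authorize_shipment); with O(¬hold_funds) we get O(authorize_shipment).
Premise 4, O(stand_down → ¬authorize_shipment), contraposes to O(authorize_shipment → ¬stand_down); with O(authorize_shipment) we get O(¬stand_down).
Premises 1, 6, 8 do not contribute to this derivation.
Thus O(¬stand_down), which is F(stand_down): stand_down is forbidden.

Forbidden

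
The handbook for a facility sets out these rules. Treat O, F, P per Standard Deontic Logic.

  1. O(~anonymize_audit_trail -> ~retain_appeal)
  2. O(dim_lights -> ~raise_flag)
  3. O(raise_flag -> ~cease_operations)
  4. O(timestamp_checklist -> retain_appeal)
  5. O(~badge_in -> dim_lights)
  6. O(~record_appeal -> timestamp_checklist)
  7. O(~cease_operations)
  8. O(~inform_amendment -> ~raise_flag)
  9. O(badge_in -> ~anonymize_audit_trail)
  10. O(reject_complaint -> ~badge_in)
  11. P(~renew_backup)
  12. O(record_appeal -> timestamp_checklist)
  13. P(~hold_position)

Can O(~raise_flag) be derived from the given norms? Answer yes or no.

Yes

By case analysis on record_appeal: premise 12 gives O(record_appeal -> timestamp_checklist) and premise 6 gives O(~record_appeal -> timestamp_checklist), so O(timestamp_checklist) either way.
From O(timestamp_checklist) and premise 4, O(timestamp_checklist -> retain_appeal), we obtain O(retain_appeal).
Premise 1 is O(~anonymize_audit_trail -> ~retain_appeal); contrapositively O(retain_appeal -> anonymize_audit_trail). Since O(retain_appeal) holds, K gives O(anonymize_audit_trail).
Premise 9 is O(badge_in -> ~anonymize_audit_trail); contrapositively O(anonymize_audit_trail -> ~badge_in). Since O(anonymize_audit_trail) holds, K gives O(~badge_in).
From O(~badge_in) and premise 5, O(~badge_in -> dim_lights), we obtain O(dim_lights).
Applying K to premise 2 (O(dim_lights -> ~raise_flag)) and O(dim_lights) yields O(~raise_flag).
Premises 3, 7, 8, 10, 11, 13 do not contribute to this derivation.
So O(~raise_flag) follows.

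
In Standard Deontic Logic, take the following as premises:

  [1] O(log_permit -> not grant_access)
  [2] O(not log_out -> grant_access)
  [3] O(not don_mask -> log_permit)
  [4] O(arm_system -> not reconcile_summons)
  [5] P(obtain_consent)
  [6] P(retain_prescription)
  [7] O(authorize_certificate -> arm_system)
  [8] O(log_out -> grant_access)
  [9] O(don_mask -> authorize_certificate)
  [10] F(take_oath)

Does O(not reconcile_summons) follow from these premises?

Premises 8 and 2 are O(log_out -> grant_access) and O(not log_out -> grant_access); every ideal world satisfies log_out or not log_out, so in either case grant_access holds — hence O(grant_access).
Premise 1, O(log_permit -> not grant_access), contraposes to O(grant_access -> not log_permit); with O(grant_access) we get O(not log_permit).
Premise 3, O(not don_mask -> log_permit), contraposes to O(not log_permit -> don_mask); with O(not log_permit) we get O(don_mask).
Premise 9 is O(don_mask -> authorize_certificate); since O(don_mask), deontic closure gives O(authorize_certificate).
With premise 7, O(authorize_certificate -> arm_system), the K-axiom yields O(arm_system).
Applying K to premise 4 (O(arm_system -> not reconcile_summons)) and O(arm_system) yields O(not reconcile_summons).
Premises 5, 6, 10 do not contribute to this derivation.
So O(not reconcile_summons) follows.

Yes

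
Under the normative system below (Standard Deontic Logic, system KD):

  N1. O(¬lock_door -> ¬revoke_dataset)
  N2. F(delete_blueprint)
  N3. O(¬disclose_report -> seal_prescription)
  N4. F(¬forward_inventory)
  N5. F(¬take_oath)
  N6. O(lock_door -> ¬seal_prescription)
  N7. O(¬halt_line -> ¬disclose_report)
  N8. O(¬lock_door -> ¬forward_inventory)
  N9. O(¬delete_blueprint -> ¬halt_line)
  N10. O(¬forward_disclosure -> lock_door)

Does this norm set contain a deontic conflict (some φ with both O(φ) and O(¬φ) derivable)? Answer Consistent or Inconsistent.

Inconsistent

F(¬forward_inventory) at premise 4 means O(forward_inventory).
Premise 8, O(¬lock_door -> ¬forward_inventory), contraposes to O(forward_inventory -> lock_door); with O(forward_inventory) we get O(lock_door).
With premise 6, O(lock_door -> ¬seal_prescription), the K-axiom yields O(¬seal_prescription).
Premise 3 is O(¬disclose_report -> seal_prescription); contrapositively O(¬seal_prescription -> disclose_report). Since O(¬seal_prescription) holds, K gives O(disclose_report).
Premise 7 is O(¬halt_line -> ¬disclose_report); contrapositively O(disclose_report -> halt_line). Since O(disclose_report) holds, K gives O(halt_line).
The contrapositive of premise 9 (O(¬delete_blueprint -> ¬halt_line)) is O(halt_line -> delete_blueprint), and O(halt_line) is already established, so O(delete_blueprint).
However, F(delete_blueprint) at premise 2 amounts to O(¬delete_blueprint).
We now have both O(delete_blueprint) and O(¬delete_blueprint) — delete_blueprint is simultaneously obligatory and forbidden, violating the D-axiom.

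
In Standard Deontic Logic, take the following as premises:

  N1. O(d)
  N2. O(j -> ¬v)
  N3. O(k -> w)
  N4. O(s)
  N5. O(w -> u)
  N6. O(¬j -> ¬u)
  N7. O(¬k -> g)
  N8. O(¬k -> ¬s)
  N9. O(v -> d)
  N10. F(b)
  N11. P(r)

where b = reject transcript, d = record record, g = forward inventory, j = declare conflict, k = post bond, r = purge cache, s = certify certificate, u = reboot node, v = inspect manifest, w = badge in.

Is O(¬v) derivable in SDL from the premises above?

Premise 4 states O(s) outright.
Premise 8 is O(¬k -> ¬s); contrapositively O(s -> k). Since O(s) holds, K gives O(k).
With premise 3, O(k -> w), the K-axiom yields O(w).
With premise 5, O(w -> u), the K-axiom yields O(u).
The contrapositive of premise 6 (O(¬j -> ¬u)) is O(u -> j), and O(u) is already established, so O(j).
Applying K to premise 2 (O(j -> ¬v)) and O(j) yields O(¬v).
Premises 1, 7, 9, 10, 11 do not contribute to this derivation.
So O(¬v) follows.

Yes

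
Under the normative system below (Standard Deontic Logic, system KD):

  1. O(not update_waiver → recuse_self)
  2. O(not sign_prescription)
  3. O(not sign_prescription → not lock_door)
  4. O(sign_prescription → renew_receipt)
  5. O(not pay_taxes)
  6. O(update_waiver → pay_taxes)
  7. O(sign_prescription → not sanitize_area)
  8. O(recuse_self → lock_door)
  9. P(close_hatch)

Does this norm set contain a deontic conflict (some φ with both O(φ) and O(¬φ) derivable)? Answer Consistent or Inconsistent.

Inconsistent

From premise 2 we have O(not sign_prescription).
Applying K to premise 3 (O(not sign_prescription → not lock_door)) and O(not sign_prescription) yields O(not lock_door).
Premise 8, O(recuse_self → lock_door), contraposes to O(not lock_door → not recuse_self); with O(not lock_door) we get O(not recuse_self).
Premise 1, O(not update_waiver → recuse_self), contraposes to O(not recuse_self → update_waiver); with O(not recuse_self) we get O(update_waiver).
With premise 6, O(update_waiver → pay_taxes), the K-axiom yields O(pay_taxes).
But premise 5 directly asserts O(not pay_taxes).
We now have both O(pay_taxes) and O(not pay_taxes) — pay_taxes is simultaneously obligatory and forbidden, violating the D-axiom.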